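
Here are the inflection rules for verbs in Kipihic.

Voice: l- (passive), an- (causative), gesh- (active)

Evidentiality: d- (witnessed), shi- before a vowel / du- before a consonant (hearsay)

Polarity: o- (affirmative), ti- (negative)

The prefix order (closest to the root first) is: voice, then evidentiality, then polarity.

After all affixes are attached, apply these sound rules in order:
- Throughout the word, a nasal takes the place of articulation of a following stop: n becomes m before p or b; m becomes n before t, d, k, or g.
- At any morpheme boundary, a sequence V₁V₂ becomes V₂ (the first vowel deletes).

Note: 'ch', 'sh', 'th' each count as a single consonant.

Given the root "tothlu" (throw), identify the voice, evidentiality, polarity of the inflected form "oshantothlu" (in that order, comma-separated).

causative, hearsay, affirmative

Segment: o-shi-an-tothlu.
voice: an- → causative.
evidentiality: shi/du- → hearsay.
polarity: o- → affirmative.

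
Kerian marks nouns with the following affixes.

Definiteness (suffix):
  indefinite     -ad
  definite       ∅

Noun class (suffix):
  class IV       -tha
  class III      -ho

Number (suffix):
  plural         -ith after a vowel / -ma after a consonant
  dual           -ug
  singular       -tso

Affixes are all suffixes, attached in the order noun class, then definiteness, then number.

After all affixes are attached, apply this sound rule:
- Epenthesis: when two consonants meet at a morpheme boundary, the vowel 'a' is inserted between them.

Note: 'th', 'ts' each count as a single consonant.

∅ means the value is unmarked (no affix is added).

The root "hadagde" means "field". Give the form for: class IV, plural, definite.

Attach noun class class IV -tha → hadagdetha.
definiteness = definite: zero marking, form stays hadagdetha.
Attach number plural -ith (after vowel 'a') → hadagdethaith.
Epenthesis: no change.

hadagdethaith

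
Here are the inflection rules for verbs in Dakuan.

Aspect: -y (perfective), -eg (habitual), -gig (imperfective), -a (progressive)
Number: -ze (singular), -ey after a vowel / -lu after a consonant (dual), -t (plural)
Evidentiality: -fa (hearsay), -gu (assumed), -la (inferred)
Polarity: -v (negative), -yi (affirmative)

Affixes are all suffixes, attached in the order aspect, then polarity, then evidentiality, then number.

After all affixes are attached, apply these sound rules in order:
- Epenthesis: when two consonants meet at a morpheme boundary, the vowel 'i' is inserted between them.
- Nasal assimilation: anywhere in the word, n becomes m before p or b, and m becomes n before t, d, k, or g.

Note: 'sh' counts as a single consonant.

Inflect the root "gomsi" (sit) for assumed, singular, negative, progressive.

Attach aspect progressive -a → gomsia.
Attach polarity negative -v → gomsiav.
Attach evidentiality assumed -gu → gomsiavgu.
Attach number singular -ze → gomsiavguze.
Apply epenthesis: gomsiavguze → gomsiaviguze.
Nasal assimilation: no change.

gomsiaviguze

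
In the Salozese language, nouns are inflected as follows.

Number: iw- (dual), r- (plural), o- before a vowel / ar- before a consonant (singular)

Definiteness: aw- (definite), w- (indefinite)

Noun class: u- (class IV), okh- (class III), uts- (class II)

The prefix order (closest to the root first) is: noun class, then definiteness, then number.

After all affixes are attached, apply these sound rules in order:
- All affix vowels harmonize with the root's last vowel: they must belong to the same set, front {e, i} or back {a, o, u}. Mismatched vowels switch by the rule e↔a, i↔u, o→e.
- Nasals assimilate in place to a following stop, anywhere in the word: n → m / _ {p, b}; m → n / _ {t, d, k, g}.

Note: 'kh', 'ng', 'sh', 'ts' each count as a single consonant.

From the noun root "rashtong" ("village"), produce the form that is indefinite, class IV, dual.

Attach noun class class IV u- → urashtong.
Attach definiteness indefinite w- → wurashtong.
Attach number dual iw- → iwwurashtong.
Apply vowel harmony: iwwurashtong → uwwurashtong.
Nasal assimilation: no change.

uwwurashtong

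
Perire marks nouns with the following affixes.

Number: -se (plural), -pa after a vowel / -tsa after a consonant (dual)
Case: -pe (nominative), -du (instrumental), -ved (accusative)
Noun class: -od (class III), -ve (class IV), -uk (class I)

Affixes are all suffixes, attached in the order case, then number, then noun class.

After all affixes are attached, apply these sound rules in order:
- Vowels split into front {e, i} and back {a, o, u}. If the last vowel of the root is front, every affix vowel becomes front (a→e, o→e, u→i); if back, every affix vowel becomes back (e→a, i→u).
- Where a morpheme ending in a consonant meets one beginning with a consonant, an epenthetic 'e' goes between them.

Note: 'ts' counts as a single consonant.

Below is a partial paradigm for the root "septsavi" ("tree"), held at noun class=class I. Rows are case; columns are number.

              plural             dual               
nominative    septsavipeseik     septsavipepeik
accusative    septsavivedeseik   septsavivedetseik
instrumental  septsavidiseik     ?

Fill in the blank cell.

septsavidipeik

Attach case instrumental -du → septsavidu.
Attach number dual -pa (after vowel 'u') → septsavidupa.
Attach noun class class I -uk → septsavidupauk.
Apply vowel harmony: septsavidupauk → septsavidipeik.
Epenthesis: no change.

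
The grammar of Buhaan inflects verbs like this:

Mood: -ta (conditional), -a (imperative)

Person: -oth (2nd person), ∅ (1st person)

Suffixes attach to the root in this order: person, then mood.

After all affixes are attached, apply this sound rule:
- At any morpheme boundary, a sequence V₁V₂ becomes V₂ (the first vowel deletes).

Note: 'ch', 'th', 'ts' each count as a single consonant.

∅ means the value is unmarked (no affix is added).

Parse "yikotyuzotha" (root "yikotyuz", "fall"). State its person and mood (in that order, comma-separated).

Segment: yikotyuz-oth-a.
person: -oth → 2nd person.
mood: -a → imperative.

2nd person, imperative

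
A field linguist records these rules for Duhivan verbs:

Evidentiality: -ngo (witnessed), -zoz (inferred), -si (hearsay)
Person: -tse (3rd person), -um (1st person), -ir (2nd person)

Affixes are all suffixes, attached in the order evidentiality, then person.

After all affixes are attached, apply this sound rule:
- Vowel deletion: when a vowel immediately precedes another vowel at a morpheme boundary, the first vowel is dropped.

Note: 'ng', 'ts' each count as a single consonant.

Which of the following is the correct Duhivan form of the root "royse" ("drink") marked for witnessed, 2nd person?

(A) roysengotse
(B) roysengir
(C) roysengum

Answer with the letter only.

B

Attach evidentiality witnessed -ngo → roysengo.
Attach person 2nd person -ir → roysengoir.
Apply vowel deletion: roysengoir → roysengir.
So the correct form is roysengir, option (B).
(A) roysengotse is wrong: it uses 3rd person instead of 2nd person for person.
(C) roysengum is wrong: it uses 1st person instead of 2nd person for person.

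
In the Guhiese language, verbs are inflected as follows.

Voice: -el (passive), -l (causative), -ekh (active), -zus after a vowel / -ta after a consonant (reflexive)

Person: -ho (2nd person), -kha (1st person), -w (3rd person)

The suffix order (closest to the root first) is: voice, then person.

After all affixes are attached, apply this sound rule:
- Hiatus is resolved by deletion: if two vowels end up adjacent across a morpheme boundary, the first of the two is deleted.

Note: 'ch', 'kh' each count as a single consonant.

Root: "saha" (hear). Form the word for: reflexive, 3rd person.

Attach voice reflexive -zus (after vowel 'a') → sahazus.
Attach person 3rd person -w → sahazusw.
Vowel deletion: no change.

sahazusw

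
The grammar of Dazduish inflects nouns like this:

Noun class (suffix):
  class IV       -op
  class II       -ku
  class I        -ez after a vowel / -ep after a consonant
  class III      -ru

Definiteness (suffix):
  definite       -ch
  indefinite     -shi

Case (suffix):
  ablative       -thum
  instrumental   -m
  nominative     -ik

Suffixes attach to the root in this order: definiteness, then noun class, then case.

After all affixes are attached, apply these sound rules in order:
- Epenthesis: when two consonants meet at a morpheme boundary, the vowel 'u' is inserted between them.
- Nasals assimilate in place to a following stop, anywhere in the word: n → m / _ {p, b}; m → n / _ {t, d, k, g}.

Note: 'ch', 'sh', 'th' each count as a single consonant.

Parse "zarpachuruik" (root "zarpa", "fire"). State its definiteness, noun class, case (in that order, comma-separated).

Segment: zarpa-ch-ru-ik.
definiteness: -ch → definite.
noun class: -ru → class III.
case: -ik → nominative.

definite, class III, nominative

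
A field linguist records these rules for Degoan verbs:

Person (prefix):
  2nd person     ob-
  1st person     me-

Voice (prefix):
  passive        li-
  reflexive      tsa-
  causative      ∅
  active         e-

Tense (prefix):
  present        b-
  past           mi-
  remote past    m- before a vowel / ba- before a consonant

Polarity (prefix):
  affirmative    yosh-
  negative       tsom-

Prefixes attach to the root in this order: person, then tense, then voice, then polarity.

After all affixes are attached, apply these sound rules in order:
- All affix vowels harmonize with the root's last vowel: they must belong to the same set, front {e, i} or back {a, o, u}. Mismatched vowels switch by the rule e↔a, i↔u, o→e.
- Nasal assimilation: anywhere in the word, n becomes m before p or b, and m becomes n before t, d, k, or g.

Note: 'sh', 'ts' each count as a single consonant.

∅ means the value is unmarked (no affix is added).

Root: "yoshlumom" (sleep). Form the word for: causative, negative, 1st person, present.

Attach person 1st person me- → meyoshlumom.
Attach tense present b- → bmeyoshlumom.
voice = causative: zero marking, form stays bmeyoshlumom.
Attach polarity negative tsom- → tsombmeyoshlumom.
Apply vowel harmony: tsombmeyoshlumom → tsombmayoshlumom.
Nasal assimilation: no change.

tsombmayoshlumom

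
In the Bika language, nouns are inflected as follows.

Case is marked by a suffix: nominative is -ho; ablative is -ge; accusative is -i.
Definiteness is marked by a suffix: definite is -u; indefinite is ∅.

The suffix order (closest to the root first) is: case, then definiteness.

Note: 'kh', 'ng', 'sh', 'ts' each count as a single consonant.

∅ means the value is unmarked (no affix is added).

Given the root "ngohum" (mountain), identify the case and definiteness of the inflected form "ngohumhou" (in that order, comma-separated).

nominative, definite

Segment: ngohum-ho-u.
case: -ho → nominative.
definiteness: -u → definite.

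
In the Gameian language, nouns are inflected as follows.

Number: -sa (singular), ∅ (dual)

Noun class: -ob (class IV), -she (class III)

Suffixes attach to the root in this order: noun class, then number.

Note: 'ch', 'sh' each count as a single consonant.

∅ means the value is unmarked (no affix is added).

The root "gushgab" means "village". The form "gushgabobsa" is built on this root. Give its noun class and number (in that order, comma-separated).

Segment: gushgab-ob-sa.
noun class: -ob → class IV.
number: -sa → singular.

class IV, singular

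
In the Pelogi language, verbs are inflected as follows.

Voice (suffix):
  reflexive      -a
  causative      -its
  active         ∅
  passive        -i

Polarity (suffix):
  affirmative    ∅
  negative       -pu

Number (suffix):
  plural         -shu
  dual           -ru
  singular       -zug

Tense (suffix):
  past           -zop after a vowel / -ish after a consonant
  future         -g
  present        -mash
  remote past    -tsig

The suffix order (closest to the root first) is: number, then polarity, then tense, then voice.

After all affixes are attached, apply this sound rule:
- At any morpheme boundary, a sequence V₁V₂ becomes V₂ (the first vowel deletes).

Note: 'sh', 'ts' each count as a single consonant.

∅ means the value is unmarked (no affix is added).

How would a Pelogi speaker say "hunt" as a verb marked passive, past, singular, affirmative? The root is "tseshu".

tseshuzugishi

Attach number singular -zug → tseshuzug.
polarity = affirmative: zero marking, form stays tseshuzug.
Attach tense past -ish (after consonant 'g') → tseshuzugish.
Attach voice passive -i → tseshuzugishi.
Vowel deletion: no change.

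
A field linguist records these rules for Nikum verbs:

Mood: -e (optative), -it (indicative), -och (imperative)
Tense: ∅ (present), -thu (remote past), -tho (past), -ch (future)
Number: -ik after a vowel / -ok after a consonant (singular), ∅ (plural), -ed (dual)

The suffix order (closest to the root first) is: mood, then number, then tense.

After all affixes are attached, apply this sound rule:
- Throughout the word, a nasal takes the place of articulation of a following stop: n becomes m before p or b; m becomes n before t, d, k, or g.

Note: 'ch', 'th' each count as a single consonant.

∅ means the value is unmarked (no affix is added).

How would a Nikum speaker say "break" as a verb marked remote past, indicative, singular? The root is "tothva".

tothvaitokthu

Attach mood indicative -it → tothvait.
Attach number singular -ok (after consonant 't') → tothvaitok.
Attach tense remote past -thu → tothvaitokthu.
Nasal assimilation: no change.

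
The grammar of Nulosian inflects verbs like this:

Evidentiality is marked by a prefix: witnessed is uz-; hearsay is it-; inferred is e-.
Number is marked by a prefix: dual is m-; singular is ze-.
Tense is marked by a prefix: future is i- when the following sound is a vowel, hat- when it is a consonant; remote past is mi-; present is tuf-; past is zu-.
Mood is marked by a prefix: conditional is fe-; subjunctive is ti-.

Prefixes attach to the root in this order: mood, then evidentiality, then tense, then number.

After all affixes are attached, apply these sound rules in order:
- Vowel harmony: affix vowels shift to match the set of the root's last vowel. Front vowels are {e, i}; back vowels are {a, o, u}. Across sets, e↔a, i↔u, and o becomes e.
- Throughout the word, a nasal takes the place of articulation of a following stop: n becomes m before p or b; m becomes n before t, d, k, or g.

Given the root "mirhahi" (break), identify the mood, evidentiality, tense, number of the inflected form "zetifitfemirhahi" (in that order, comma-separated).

Segment: ze-tuf-it-fe-mirhahi.
mood: fe- → conditional.
evidentiality: it- → hearsay.
tense: tuf- → present.
number: ze- → singular.

conditional, hearsay, present, singular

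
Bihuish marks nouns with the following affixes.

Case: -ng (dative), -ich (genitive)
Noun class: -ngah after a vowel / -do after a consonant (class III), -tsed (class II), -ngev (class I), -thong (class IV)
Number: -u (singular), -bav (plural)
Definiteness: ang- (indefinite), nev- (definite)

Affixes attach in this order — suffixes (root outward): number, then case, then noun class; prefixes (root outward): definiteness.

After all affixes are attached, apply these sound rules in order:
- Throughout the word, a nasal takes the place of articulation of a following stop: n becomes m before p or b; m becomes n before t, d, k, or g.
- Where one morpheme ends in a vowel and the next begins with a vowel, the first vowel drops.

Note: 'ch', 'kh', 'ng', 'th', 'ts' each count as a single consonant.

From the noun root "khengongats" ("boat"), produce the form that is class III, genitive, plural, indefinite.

angkhengongatsbavichdo

Attach number plural -bav → khengongatsbav.
Attach case genitive -ich → khengongatsbavich.
Attach definiteness indefinite ang- → angkhengongatsbavich.
Attach noun class class III -do (after consonant 'ch') → angkhengongatsbavichdo.
Nasal assimilation: no change.
Vowel deletion: no change.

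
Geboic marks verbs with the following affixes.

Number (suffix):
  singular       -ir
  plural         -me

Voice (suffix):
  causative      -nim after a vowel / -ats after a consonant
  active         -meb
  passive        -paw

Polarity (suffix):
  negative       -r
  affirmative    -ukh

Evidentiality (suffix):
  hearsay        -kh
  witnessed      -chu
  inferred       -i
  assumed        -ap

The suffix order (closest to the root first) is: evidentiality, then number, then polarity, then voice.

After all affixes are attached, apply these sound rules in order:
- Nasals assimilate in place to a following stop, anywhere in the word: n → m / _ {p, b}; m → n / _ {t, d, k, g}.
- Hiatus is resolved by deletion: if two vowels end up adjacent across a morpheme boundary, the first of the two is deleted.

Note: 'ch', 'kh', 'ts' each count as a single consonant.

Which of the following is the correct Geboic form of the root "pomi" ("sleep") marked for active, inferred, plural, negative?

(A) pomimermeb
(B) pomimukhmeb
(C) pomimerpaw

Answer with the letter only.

Attach evidentiality inferred -i → pomii.
Attach number plural -me → pomiime.
Attach polarity negative -r → pomiimer.
Attach voice active -meb → pomiimermeb.
Nasal assimilation: no change.
Apply vowel deletion: pomiimermeb → pomimermeb.
So the correct form is pomimermeb, option (A).
(C) pomimerpaw is wrong: it uses passive instead of active for voice.
(B) pomimukhmeb is wrong: it uses affirmative instead of negative for polarity.

A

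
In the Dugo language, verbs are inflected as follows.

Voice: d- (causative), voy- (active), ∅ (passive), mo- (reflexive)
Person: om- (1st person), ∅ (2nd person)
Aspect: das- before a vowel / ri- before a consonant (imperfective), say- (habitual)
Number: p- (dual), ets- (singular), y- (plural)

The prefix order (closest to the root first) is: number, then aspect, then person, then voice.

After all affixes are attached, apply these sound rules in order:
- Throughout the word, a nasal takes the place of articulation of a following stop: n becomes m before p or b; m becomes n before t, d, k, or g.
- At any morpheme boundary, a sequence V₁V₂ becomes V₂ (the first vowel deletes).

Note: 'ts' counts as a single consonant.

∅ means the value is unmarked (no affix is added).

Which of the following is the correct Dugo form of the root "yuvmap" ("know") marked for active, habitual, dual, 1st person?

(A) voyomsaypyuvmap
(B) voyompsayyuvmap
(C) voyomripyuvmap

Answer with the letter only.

Attach number dual p- → pyuvmap.
Attach aspect habitual say- → saypyuvmap.
Attach person 1st person om- → omsaypyuvmap.
Attach voice active voy- → voyomsaypyuvmap.
Nasal assimilation: no change.
Vowel deletion: no change.
So the correct form is voyomsaypyuvmap, option (A).
(C) voyomripyuvmap is wrong: it uses imperfective instead of habitual for aspect.
(B) voyompsayyuvmap is wrong: it has the affixes in the wrong order.

A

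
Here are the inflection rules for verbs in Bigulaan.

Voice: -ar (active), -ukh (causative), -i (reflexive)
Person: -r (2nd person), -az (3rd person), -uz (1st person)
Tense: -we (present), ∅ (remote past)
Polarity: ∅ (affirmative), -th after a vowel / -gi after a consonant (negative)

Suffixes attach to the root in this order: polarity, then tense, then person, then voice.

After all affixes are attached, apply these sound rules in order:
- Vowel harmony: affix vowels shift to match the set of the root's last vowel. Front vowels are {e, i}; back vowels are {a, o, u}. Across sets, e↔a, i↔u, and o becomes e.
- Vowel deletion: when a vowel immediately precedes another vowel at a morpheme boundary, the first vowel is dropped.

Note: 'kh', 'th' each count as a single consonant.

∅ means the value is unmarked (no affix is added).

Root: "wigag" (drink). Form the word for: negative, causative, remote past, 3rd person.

Attach polarity negative -gi (after consonant 'g') → wigaggi.
tense = remote past: zero marking, form stays wigaggi.
Attach person 3rd person -az → wigaggiaz.
Attach voice causative -ukh → wigaggiazukh.
Apply vowel harmony: wigaggiazukh → wigagguazukh.
Apply vowel deletion: wigagguazukh → wigaggazukh.

wigaggazukh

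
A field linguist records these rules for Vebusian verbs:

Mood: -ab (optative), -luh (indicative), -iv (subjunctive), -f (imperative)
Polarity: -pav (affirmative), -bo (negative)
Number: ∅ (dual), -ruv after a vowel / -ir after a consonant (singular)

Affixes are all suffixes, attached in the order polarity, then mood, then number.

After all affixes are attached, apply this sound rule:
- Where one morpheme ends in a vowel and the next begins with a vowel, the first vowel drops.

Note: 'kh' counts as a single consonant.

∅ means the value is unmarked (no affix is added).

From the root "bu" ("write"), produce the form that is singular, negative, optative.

Attach polarity negative -bo → bubo.
Attach mood optative -ab → buboab.
Attach number singular -ir (after consonant 'b') → buboabir.
Apply vowel deletion: buboabir → bubabir.

bubabir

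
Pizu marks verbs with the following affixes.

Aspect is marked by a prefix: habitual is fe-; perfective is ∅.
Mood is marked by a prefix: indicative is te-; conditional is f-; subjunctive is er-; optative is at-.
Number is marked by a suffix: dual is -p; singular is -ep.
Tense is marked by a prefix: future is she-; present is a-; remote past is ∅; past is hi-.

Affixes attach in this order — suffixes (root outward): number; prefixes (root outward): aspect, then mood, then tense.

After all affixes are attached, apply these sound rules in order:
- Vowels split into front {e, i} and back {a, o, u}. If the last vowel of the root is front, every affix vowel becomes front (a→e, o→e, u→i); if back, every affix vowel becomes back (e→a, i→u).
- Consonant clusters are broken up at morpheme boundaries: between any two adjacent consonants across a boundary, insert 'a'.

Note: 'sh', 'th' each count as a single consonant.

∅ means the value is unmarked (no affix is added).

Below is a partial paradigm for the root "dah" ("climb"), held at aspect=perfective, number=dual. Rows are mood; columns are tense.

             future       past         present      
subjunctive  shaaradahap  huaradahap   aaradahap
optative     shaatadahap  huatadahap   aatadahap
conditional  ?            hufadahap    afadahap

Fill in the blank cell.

aspect = perfective: zero marking, form stays dah.
Attach mood conditional f- → fdah.
Attach tense future she- → shefdah.
Attach number dual -p → shefdahp.
Apply vowel harmony: shefdahp → shafdahp.
Apply epenthesis: shafdahp → shafadahap.

shafadahap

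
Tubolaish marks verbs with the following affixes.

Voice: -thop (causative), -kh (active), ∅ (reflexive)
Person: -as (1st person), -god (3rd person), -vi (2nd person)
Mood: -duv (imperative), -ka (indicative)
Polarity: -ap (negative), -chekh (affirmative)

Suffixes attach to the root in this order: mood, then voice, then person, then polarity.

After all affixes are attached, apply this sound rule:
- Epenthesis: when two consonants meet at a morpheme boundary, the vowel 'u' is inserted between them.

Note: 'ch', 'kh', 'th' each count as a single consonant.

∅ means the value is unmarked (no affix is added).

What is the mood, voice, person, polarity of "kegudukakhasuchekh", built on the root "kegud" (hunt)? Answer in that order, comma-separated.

indicative, active, 1st person, affirmative

Segment: kegud-ka-kh-as-chekh.
mood: -ka → indicative.
voice: -kh → active.
person: -as → 1st person.
polarity: -chekh → affirmative.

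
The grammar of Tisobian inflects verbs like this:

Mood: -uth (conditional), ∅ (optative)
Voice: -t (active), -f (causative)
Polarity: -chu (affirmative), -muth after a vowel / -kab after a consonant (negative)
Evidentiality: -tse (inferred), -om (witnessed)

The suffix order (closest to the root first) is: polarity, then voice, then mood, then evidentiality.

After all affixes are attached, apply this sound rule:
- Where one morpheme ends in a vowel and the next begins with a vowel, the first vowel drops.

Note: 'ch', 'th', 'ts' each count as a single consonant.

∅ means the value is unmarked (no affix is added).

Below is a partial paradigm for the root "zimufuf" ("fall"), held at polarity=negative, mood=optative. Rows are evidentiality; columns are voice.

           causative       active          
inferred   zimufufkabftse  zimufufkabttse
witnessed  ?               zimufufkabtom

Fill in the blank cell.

Attach polarity negative -kab (after consonant 'f') → zimufufkab.
Attach voice causative -f → zimufufkabf.
mood = optative: zero marking, form stays zimufufkabf.
Attach evidentiality witnessed -om → zimufufkabfom.
Vowel deletion: no change.

zimufufkabfom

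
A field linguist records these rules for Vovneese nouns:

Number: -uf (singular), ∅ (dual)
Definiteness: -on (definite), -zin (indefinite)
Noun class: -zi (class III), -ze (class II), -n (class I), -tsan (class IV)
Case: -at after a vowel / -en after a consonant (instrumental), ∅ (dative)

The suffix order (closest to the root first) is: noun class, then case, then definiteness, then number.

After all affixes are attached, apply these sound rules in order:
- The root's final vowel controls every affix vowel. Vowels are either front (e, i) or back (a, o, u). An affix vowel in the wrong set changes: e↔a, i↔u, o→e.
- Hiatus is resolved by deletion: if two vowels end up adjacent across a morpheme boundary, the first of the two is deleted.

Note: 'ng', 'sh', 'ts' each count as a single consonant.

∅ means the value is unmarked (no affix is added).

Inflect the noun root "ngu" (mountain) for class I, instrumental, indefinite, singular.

Attach noun class class I -n → ngun.
Attach case instrumental -en (after consonant 'n') → ngunen.
Attach definiteness indefinite -zin → ngunenzin.
Attach number singular -uf → ngunenzinuf.
Apply vowel harmony: ngunenzinuf → ngunanzunuf.
Vowel deletion: no change.

ngunanzunuf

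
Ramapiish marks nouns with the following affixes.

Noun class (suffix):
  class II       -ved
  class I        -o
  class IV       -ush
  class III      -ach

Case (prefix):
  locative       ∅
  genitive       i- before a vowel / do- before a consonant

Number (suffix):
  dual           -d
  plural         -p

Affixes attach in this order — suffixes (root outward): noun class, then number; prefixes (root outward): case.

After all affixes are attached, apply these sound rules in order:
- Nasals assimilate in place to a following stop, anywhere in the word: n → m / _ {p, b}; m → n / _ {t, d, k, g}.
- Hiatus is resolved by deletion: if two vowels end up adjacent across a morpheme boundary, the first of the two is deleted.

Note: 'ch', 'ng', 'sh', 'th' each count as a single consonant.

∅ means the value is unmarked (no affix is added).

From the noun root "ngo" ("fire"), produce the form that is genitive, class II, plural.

Attach noun class class II -ved → ngoved.
Attach case genitive do- (before consonant 'ng') → dongoved.
Attach number plural -p → dongovedp.
Nasal assimilation: no change.
Vowel deletion: no change.

dongovedp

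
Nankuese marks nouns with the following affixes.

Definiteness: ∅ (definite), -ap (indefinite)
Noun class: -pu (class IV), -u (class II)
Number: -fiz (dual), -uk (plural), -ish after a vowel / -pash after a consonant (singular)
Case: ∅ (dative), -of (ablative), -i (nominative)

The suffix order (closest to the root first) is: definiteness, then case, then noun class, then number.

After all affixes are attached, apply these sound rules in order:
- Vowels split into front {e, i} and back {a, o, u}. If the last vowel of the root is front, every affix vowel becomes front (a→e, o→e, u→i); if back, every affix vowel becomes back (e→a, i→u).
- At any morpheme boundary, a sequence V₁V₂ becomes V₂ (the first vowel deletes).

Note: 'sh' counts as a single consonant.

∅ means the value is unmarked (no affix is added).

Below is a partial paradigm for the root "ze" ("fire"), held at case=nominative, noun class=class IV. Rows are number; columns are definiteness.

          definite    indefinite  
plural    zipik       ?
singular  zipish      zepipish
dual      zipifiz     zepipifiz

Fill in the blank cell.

zepipik

Attach definiteness indefinite -ap → zeap.
Attach case nominative -i → zeapi.
Attach noun class class IV -pu → zeapipu.
Attach number plural -uk → zeapipuuk.
Apply vowel harmony: zeapipuuk → zeepipiik.
Apply vowel deletion: zeepipiik → zepipik.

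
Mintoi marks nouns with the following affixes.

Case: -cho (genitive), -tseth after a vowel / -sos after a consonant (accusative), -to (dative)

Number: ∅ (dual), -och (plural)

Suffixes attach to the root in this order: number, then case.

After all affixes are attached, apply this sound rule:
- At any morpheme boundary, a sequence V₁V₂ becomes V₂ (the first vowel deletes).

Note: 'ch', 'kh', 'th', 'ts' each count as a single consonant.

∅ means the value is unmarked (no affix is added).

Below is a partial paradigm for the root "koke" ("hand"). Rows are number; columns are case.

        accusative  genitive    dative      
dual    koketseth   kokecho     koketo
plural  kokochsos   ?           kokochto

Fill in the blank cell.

kokochcho

Attach number plural -och → kokeoch.
Attach case genitive -cho → kokeochcho.
Apply vowel deletion: kokeochcho → kokochcho.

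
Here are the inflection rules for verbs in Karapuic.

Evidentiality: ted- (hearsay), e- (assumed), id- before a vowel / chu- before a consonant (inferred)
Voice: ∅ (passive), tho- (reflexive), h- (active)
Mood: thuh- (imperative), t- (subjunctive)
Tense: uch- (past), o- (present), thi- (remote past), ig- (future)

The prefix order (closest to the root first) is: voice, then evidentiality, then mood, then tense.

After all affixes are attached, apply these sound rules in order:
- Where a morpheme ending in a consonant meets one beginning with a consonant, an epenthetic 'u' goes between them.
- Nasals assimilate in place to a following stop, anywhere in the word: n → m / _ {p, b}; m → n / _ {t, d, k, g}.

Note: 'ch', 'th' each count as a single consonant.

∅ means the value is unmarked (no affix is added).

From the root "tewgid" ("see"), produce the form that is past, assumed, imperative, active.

uchuthuhehutewgid

Attach voice active h- → htewgid.
Attach evidentiality assumed e- → ehtewgid.
Attach mood imperative thuh- → thuhehtewgid.
Attach tense past uch- → uchthuhehtewgid.
Apply epenthesis: uchthuhehtewgid → uchuthuhehutewgid.
Nasal assimilation: no change.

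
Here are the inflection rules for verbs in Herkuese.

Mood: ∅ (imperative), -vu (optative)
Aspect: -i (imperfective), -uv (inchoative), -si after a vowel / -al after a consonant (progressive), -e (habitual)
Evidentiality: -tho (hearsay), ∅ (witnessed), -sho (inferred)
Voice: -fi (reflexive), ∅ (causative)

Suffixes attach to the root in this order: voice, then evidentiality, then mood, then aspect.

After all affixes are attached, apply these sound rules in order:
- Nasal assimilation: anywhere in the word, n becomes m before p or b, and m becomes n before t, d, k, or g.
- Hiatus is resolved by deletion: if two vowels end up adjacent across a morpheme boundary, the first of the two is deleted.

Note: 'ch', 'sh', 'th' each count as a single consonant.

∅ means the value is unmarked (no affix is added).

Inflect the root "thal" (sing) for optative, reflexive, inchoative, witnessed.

thalfivuv

Attach voice reflexive -fi → thalfi.
evidentiality = witnessed: zero marking, form stays thalfi.
Attach mood optative -vu → thalfivu.
Attach aspect inchoative -uv → thalfivuuv.
Nasal assimilation: no change.
Apply vowel deletion: thalfivuuv → thalfivuv.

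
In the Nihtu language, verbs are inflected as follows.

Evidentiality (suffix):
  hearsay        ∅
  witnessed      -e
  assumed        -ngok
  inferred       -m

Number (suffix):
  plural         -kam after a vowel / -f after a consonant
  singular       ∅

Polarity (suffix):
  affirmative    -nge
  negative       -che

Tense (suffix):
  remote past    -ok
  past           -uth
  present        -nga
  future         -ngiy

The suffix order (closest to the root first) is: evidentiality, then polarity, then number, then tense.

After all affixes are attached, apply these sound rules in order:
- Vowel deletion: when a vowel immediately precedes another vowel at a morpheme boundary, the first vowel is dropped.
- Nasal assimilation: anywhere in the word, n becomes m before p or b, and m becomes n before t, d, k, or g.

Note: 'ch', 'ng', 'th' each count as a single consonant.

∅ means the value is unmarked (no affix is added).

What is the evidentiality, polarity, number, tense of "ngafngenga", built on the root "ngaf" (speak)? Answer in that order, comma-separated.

hearsay, affirmative, singular, present

Segment: ngaf-nge-nga.
evidentiality: ∅ → hearsay.
polarity: -nge → affirmative.
number: ∅ → singular.
tense: -nga → present.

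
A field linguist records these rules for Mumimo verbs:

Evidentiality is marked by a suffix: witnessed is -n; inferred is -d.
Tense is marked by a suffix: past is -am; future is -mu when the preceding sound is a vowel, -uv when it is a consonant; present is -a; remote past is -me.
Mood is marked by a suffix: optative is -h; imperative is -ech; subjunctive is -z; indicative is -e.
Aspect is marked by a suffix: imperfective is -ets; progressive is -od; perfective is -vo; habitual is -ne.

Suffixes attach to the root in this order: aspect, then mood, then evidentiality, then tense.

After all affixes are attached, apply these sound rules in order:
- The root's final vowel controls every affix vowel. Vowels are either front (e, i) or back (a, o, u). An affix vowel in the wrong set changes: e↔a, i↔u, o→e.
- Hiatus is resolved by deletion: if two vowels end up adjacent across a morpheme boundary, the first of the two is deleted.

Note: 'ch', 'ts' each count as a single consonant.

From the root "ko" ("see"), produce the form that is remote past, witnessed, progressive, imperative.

kodachnma

Attach aspect progressive -od → kood.
Attach mood imperative -ech → koodech.
Attach evidentiality witnessed -n → koodechn.
Attach tense remote past -me → koodechnme.
Apply vowel harmony: koodechnme → koodachnma.
Apply vowel deletion: koodachnma → kodachnma.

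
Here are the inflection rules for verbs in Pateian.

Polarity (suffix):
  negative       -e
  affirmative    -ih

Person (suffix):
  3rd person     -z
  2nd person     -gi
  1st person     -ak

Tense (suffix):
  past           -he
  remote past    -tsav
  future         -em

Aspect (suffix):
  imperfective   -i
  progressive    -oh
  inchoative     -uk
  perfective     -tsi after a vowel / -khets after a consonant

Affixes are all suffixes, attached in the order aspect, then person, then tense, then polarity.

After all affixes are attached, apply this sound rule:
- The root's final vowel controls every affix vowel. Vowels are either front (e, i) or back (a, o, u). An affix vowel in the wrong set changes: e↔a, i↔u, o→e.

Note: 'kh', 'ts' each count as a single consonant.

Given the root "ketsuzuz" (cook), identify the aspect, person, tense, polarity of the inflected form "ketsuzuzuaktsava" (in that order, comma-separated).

imperfective, 1st person, remote past, negative

Segment: ketsuzuz-i-ak-tsav-e.
aspect: -i → imperfective.
person: -ak → 1st person.
tense: -tsav → remote past.
polarity: -e → negative.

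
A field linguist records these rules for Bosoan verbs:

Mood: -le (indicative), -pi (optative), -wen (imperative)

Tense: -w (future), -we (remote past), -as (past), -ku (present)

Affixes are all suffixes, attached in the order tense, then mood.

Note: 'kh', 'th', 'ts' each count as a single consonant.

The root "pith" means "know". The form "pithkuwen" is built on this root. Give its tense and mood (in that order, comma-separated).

Segment: pith-ku-wen.
tense: -ku → present.
mood: -wen → imperative.

present, imperative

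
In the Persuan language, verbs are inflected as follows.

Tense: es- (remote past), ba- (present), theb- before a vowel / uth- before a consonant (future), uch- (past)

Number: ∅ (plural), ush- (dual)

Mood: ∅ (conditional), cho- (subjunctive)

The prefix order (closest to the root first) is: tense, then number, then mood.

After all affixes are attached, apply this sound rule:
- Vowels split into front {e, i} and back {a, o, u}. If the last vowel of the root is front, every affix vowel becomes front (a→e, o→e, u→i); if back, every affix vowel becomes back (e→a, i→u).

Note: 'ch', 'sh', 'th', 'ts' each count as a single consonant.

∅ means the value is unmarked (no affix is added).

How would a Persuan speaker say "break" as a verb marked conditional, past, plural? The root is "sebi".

ichsebi

Attach tense past uch- → uchsebi.
number = plural: zero marking, form stays uchsebi.
mood = conditional: zero marking, form stays uchsebi.
Apply vowel harmony: uchsebi → ichsebi.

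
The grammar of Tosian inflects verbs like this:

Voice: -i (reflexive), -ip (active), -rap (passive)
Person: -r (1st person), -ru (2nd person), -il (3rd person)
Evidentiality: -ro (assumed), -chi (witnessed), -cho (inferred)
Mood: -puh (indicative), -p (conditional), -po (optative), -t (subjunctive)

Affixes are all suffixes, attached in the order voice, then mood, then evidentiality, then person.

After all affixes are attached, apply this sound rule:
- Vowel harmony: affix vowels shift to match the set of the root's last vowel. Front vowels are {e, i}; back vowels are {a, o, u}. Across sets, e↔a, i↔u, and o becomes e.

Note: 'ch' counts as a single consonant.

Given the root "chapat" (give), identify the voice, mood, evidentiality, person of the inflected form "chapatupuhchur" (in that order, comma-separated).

Segment: chapat-i-puh-chi-r.
voice: -i → reflexive.
mood: -puh → indicative.
evidentiality: -chi → witnessed.
person: -r → 1st person.

reflexive, indicative, witnessed, 1st person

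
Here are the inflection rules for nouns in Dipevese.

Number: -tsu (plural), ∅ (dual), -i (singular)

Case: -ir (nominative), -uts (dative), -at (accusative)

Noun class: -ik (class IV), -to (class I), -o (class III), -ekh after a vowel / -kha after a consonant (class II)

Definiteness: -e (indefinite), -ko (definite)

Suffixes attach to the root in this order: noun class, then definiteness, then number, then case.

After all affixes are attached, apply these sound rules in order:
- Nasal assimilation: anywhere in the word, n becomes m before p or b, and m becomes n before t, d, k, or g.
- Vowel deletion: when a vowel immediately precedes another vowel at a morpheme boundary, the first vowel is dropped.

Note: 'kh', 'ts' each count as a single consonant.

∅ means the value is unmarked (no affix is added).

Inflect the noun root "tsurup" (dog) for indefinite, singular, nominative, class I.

tsuruptir

Attach noun class class I -to → tsurupto.
Attach definiteness indefinite -e → tsuruptoe.
Attach number singular -i → tsuruptoei.
Attach case nominative -ir → tsuruptoeiir.
Nasal assimilation: no change.
Apply vowel deletion: tsuruptoeiir → tsuruptir.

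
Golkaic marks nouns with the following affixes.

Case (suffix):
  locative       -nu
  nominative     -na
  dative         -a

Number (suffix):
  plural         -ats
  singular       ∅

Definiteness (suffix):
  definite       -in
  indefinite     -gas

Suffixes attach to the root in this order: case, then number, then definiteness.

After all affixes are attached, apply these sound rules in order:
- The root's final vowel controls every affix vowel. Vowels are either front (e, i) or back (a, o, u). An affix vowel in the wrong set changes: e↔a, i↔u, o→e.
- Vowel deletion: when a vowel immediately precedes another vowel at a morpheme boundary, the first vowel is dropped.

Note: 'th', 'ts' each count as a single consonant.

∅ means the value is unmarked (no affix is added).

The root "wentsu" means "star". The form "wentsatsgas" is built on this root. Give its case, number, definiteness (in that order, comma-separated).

dative, plural, indefinite

Segment: wentsu-a-ats-gas.
case: -a → dative.
number: -ats → plural.
definiteness: -gas → indefinite.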